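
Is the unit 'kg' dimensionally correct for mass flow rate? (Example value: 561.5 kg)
No

mass flow rate has SI base units: kg / s
kg does NOT reduce to kg / s; a valid unit for mass flow rate would be e.g. kg/s.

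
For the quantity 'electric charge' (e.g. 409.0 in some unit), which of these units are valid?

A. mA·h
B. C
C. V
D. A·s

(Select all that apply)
A, B, D

electric charge has SI base units: A * s

Checking each option against A * s:
  A. mA·h: ✓ matches
  B. C: ✓ matches
  C. V: ✗ does not match
  D. A·s: ✓ matches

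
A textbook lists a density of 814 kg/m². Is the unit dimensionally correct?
No

density has SI base units: kg / m^3
kg/m² does NOT reduce to kg / m^3; a valid unit for density would be e.g. kg/m³.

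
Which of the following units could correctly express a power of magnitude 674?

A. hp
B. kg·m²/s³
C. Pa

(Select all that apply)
A, B

power has SI base units: kg * m^2 / s^3

Checking each option against kg * m^2 / s^3:
  A. hp: ✓ matches
  B. kg·m²/s³: ✓ matches
  C. Pa: ✗ does not match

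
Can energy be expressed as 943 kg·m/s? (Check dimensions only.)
No

energy has SI base units: kg * m^2 / s^2
kg·m/s does NOT reduce to kg * m^2 / s^2; a valid unit for energy would be e.g. J.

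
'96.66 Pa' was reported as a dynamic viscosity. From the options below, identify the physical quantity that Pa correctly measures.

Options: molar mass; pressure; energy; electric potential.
pressure

dynamic viscosity should have units dimensionally equivalent to kg / (m * s) (e.g. Pa·s).
The given unit 'Pa' reduces to kg / (m * s^2). Of the listed options, that is the dimensionality of pressure.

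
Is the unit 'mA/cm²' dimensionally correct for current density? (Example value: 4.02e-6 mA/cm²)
Yes

current density has SI base units: A / m^2
mA/cm² reduces to the same SI base units, so it is a valid unit for current density.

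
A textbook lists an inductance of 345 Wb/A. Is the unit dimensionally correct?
Yes

inductance has SI base units: kg * m^2 / (A^2 * s^2)
Wb/A reduces to the same SI base units, so it is a valid unit for inductance.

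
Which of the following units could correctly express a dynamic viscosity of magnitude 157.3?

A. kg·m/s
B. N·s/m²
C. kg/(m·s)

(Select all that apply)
B, C

dynamic viscosity has SI base units: kg / (m * s)

Checking each option against kg / (m * s):
  A. kg·m/s: ✗ does not match
  B. N·s/m²: ✓ matches
  C. kg/(m·s): ✓ matches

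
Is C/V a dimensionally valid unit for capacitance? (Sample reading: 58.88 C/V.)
Yes

capacitance has SI base units: A^2 * s^4 / (kg * m^2)
C/V reduces to the same SI base units, so it is a valid unit for capacitance.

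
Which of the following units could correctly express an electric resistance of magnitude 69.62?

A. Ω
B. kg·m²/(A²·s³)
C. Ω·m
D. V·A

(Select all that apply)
A, B

electric resistance has SI base units: kg * m^2 / (A^2 * s^3)

Checking each option against kg * m^2 / (A^2 * s^3):
  A. Ω: ✓ matches
  B. kg·m²/(A²·s³): ✓ matches
  C. Ω·m: ✗ does not match
  D. V·A: ✗ does not match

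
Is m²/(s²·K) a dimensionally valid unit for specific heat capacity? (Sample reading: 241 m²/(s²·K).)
Yes

specific heat capacity has SI base units: m^2 / (s^2 * K)
m²/(s²·K) reduces to the same SI base units, so it is a valid unit for specific heat capacity.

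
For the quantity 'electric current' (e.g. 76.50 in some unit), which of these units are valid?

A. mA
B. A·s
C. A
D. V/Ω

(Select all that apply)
A, C, D

electric current has SI base units: A

Checking each option against A:
  A. mA: ✓ matches
  B. A·s: ✗ does not match
  C. A: ✓ matches
  D. V/Ω: ✓ matches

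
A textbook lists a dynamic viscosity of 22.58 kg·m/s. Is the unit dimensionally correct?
No

dynamic viscosity has SI base units: kg / (m * s)
kg·m/s does NOT reduce to kg / (m * s); a valid unit for dynamic viscosity would be e.g. Pa·s.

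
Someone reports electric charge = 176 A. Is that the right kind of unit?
No

electric charge has SI base units: A * s
A does NOT reduce to A * s; a valid unit for electric charge would be e.g. C.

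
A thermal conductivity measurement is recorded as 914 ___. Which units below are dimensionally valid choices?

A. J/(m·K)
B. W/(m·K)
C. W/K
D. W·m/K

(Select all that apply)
B

thermal conductivity has SI base units: kg * m / (s^3 * K)

Checking each option against kg * m / (s^3 * K):
  A. J/(m·K): ✗ does not match
  B. W/(m·K): ✓ matches
  C. W/K: ✗ does not match
  D. W·m/K: ✗ does not match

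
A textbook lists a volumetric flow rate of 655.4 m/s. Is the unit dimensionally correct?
No

volumetric flow rate has SI base units: m^3 / s
m/s does NOT reduce to m^3 / s; a valid unit for volumetric flow rate would be e.g. m³/s.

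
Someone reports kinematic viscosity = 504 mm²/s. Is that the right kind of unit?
Yes

kinematic viscosity has SI base units: m^2 / s
mm²/s reduces to the same SI base units, so it is a valid unit for kinematic viscosity.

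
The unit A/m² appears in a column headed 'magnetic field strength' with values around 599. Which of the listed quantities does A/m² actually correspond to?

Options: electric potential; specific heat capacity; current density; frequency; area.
current density

magnetic field strength should have units dimensionally equivalent to A / m (e.g. A/m).
The given unit 'A/m²' reduces to A / m^2. Of the listed options, that is the dimensionality of current density.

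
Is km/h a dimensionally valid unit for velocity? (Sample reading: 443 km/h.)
Yes

velocity has SI base units: m / s
km/h reduces to the same SI base units, so it is a valid unit for velocity.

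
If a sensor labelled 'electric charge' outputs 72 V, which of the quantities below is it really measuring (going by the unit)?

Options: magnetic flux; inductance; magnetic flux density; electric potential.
electric potential

electric charge should have units dimensionally equivalent to A * s (e.g. C).
The given unit 'V' reduces to kg * m^2 / (A * s^3). Of the listed options, that is the dimensionality of electric potential.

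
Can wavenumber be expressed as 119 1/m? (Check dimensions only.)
Yes

wavenumber has SI base units: 1 / m
1/m reduces to the same SI base units, so it is a valid unit for wavenumber.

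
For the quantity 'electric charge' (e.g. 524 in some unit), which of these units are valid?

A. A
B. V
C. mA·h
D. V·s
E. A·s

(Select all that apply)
C, E

electric charge has SI base units: A * s

Checking each option against A * s:
  A. A: ✗ does not match
  B. V: ✗ does not match
  C. mA·h: ✓ matches
  D. V·s: ✗ does not match
  E. A·s: ✓ matches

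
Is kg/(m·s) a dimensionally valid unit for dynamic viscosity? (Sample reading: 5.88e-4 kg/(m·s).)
Yes

dynamic viscosity has SI base units: kg / (m * s)
kg/(m·s) reduces to the same SI base units, so it is a valid unit for dynamic viscosity.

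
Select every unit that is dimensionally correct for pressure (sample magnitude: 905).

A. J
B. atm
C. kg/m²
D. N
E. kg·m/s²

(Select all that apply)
B

pressure has SI base units: kg / (m * s^2)

Checking each option against kg / (m * s^2):
  A. J: ✗ does not match
  B. atm: ✓ matches
  C. kg/m²: ✗ does not match
  D. N: ✗ does not match
  E. kg·m/s²: ✗ does not match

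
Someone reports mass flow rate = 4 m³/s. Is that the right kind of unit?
No

mass flow rate has SI base units: kg / s
m³/s does NOT reduce to kg / s; a valid unit for mass flow rate would be e.g. kg/s.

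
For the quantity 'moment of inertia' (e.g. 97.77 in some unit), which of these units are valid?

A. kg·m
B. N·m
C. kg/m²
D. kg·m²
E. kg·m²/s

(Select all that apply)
D

moment of inertia has SI base units: kg * m^2

Checking each option against kg * m^2:
  A. kg·m: ✗ does not match
  B. N·m: ✗ does not match
  C. kg/m²: ✗ does not match
  D. kg·m²: ✓ matches
  E. kg·m²/s: ✗ does not match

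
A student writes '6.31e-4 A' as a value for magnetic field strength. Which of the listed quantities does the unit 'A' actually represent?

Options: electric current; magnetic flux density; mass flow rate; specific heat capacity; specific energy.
electric current

magnetic field strength should have units dimensionally equivalent to A / m (e.g. A/m).
The given unit 'A' reduces to A. Of the listed options, that is the dimensionality of electric current.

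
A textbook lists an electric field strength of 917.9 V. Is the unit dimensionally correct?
No

electric field strength has SI base units: kg * m / (A * s^3)
V does NOT reduce to kg * m / (A * s^3); a valid unit for electric field strength would be e.g. V/m.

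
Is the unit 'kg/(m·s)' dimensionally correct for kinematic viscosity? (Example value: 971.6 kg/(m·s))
No

kinematic viscosity has SI base units: m^2 / s
kg/(m·s) does NOT reduce to m^2 / s; a valid unit for kinematic viscosity would be e.g. m²/s.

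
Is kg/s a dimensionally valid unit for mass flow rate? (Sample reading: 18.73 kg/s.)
Yes

mass flow rate has SI base units: kg / s
kg/s reduces to the same SI base units, so it is a valid unit for mass flow rate.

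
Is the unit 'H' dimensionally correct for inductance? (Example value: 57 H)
Yes

inductance has SI base units: kg * m^2 / (A^2 * s^2)
H reduces to the same SI base units, so it is a valid unit for inductance.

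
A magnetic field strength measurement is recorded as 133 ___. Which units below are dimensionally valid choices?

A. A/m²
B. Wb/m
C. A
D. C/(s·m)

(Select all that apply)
D

magnetic field strength has SI base units: A / m

Checking each option against A / m:
  A. A/m²: ✗ does not match
  B. Wb/m: ✗ does not match
  C. A: ✗ does not match
  D. C/(s·m): ✓ matches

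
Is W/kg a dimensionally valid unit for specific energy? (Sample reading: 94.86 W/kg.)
No

specific energy has SI base units: m^2 / s^2
W/kg does NOT reduce to m^2 / s^2; a valid unit for specific energy would be e.g. J/kg.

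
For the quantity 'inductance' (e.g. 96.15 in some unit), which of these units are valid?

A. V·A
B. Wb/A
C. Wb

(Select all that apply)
B

inductance has SI base units: kg * m^2 / (A^2 * s^2)

Checking each option against kg * m^2 / (A^2 * s^2):
  A. V·A: ✗ does not match
  B. Wb/A: ✓ matches
  C. Wb: ✗ does not match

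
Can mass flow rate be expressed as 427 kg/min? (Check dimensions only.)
Yes

mass flow rate has SI base units: kg / s
kg/min reduces to the same SI base units, so it is a valid unit for mass flow rate.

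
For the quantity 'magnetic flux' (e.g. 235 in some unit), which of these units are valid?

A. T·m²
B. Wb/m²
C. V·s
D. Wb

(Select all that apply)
A, C, D

magnetic flux has SI base units: kg * m^2 / (A * s^2)

Checking each option against kg * m^2 / (A * s^2):
  A. T·m²: ✓ matches
  B. Wb/m²: ✗ does not match
  C. V·s: ✓ matches
  D. Wb: ✓ matches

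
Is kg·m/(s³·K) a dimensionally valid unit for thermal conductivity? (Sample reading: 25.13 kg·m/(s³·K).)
Yes

thermal conductivity has SI base units: kg * m / (s^3 * K)
kg·m/(s³·K) reduces to the same SI base units, so it is a valid unit for thermal conductivity.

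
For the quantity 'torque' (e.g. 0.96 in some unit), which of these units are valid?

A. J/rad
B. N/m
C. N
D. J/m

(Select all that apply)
A

torque has SI base units: kg * m^2 / s^2

Checking each option against kg * m^2 / s^2:
  A. J/rad: ✓ matches
  B. N/m: ✗ does not match
  C. N: ✗ does not match
  D. J/m: ✗ does not match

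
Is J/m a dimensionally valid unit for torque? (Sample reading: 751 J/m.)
No

torque has SI base units: kg * m^2 / s^2
J/m does NOT reduce to kg * m^2 / s^2; a valid unit for torque would be e.g. N·m.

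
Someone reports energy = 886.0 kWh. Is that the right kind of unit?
Yes

energy has SI base units: kg * m^2 / s^2
kWh reduces to the same SI base units, so it is a valid unit for energy.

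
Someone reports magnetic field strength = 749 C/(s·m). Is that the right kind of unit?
Yes

magnetic field strength has SI base units: A / m
C/(s·m) reduces to the same SI base units, so it is a valid unit for magnetic field strength.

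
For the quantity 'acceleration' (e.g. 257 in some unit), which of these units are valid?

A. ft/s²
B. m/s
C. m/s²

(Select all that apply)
A, C

acceleration has SI base units: m / s^2

Checking each option against m / s^2:
  A. ft/s²: ✓ matches
  B. m/s: ✗ does not match
  C. m/s²: ✓ matches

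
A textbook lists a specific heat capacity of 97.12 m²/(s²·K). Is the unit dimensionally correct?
Yes

specific heat capacity has SI base units: m^2 / (s^2 * K)
m²/(s²·K) reduces to the same SI base units, so it is a valid unit for specific heat capacity.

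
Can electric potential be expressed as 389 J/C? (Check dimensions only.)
Yes

electric potential has SI base units: kg * m^2 / (A * s^3)
J/C reduces to the same SI base units, so it is a valid unit for electric potential.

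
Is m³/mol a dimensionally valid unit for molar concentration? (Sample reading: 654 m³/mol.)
No

molar concentration has SI base units: mol / m^3
m³/mol does NOT reduce to mol / m^3; a valid unit for molar concentration would be e.g. mol/m³.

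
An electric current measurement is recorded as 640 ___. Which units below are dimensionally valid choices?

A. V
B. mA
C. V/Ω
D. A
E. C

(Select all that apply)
B, C, D

electric current has SI base units: A

Checking each option against A:
  A. V: ✗ does not match
  B. mA: ✓ matches
  C. V/Ω: ✓ matches
  D. A: ✓ matches
  E. C: ✗ does not match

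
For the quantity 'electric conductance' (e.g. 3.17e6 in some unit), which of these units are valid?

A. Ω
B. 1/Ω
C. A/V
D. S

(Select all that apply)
B, C, D

electric conductance has SI base units: A^2 * s^3 / (kg * m^2)

Checking each option against A^2 * s^3 / (kg * m^2):
  A. Ω: ✗ does not match
  B. 1/Ω: ✓ matches
  C. A/V: ✓ matches
  D. S: ✓ matches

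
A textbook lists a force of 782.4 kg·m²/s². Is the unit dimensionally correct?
No

force has SI base units: kg * m / s^2
kg·m²/s² does NOT reduce to kg * m / s^2; a valid unit for force would be e.g. N.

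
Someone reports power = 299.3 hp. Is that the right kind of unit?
Yes

power has SI base units: kg * m^2 / s^3
hp reduces to the same SI base units, so it is a valid unit for power.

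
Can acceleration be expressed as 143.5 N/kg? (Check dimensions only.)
Yes

acceleration has SI base units: m / s^2
N/kg reduces to the same SI base units, so it is a valid unit for acceleration.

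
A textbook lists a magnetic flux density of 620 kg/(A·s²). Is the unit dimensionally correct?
Yes

magnetic flux density has SI base units: kg / (A * s^2)
kg/(A·s²) reduces to the same SI base units, so it is a valid unit for magnetic flux density.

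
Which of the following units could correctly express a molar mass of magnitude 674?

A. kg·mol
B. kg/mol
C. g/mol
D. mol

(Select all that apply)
B, C

molar mass has SI base units: kg / mol

Checking each option against kg / mol:
  A. kg·mol: ✗ does not match
  B. kg/mol: ✓ matches
  C. g/mol: ✓ matches
  D. mol: ✗ does not match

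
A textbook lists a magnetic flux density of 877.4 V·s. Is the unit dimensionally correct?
No

magnetic flux density has SI base units: kg / (A * s^2)
V·s does NOT reduce to kg / (A * s^2); a valid unit for magnetic flux density would be e.g. T.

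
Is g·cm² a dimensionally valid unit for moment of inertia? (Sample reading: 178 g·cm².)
Yes

moment of inertia has SI base units: kg * m^2
g·cm² reduces to the same SI base units, so it is a valid unit for moment of inertia.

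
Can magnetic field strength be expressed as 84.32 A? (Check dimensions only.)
No

magnetic field strength has SI base units: A / m
A does NOT reduce to A / m; a valid unit for magnetic field strength would be e.g. A/m.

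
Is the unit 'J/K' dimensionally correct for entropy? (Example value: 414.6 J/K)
Yes

entropy has SI base units: kg * m^2 / (s^2 * K)
J/K reduces to the same SI base units, so it is a valid unit for entropy.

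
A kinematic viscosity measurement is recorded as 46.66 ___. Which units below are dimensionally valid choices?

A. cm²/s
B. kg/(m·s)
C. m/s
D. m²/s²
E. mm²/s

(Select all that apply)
A, E

kinematic viscosity has SI base units: m^2 / s

Checking each option against m^2 / s:
  A. cm²/s: ✓ matches
  B. kg/(m·s): ✗ does not match
  C. m/s: ✗ does not match
  D. m²/s²: ✗ does not match
  E. mm²/s: ✓ matches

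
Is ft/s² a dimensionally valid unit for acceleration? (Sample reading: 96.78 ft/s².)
Yes

acceleration has SI base units: m / s^2
ft/s² reduces to the same SI base units, so it is a valid unit for acceleration.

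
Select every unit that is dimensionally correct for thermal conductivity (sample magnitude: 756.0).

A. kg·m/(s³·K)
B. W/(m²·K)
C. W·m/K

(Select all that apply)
A

thermal conductivity has SI base units: kg * m / (s^3 * K)

Checking each option against kg * m / (s^3 * K):
  A. kg·m/(s³·K): ✓ matches
  B. W/(m²·K): ✗ does not match
  C. W·m/K: ✗ does not match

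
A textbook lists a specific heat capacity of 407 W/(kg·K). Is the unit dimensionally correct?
No

specific heat capacity has SI base units: m^2 / (s^2 * K)
W/(kg·K) does NOT reduce to m^2 / (s^2 * K); a valid unit for specific heat capacity would be e.g. J/(kg·K).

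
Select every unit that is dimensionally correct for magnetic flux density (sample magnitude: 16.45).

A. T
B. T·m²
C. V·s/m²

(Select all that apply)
A, C

magnetic flux density has SI base units: kg / (A * s^2)

Checking each option against kg / (A * s^2):
  A. T: ✓ matches
  B. T·m²: ✗ does not match
  C. V·s/m²: ✓ matches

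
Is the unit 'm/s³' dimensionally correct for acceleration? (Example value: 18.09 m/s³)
No

acceleration has SI base units: m / s^2
m/s³ does NOT reduce to m / s^2; a valid unit for acceleration would be e.g. m/s².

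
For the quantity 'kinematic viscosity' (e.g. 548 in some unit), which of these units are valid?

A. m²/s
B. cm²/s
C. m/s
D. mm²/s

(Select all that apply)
A, B, D

kinematic viscosity has SI base units: m^2 / s

Checking each option against m^2 / s:
  A. m²/s: ✓ matches
  B. cm²/s: ✓ matches
  C. m/s: ✗ does not match
  D. mm²/s: ✓ matches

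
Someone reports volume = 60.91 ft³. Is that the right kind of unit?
Yes

volume has SI base units: m^3
ft³ reduces to the same SI base units, so it is a valid unit for volume.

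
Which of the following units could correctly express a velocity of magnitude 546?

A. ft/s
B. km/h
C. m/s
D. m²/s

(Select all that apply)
A, B, C

velocity has SI base units: m / s

Checking each option against m / s:
  A. ft/s: ✓ matches
  B. km/h: ✓ matches
  C. m/s: ✓ matches
  D. m²/s: ✗ does not match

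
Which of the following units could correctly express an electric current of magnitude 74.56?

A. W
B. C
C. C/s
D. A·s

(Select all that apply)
C

electric current has SI base units: A

Checking each option against A:
  A. W: ✗ does not match
  B. C: ✗ does not match
  C. C/s: ✓ matches
  D. A·s: ✗ does not match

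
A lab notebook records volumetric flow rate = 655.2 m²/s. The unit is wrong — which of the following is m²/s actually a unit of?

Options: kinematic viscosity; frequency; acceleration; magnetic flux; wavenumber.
kinematic viscosity

volumetric flow rate should have units dimensionally equivalent to m^3 / s (e.g. m³/s).
The given unit 'm²/s' reduces to m^2 / s. Of the listed options, that is the dimensionality of kinematic viscosity.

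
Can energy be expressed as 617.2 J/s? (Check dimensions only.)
No

energy has SI base units: kg * m^2 / s^2
J/s does NOT reduce to kg * m^2 / s^2; a valid unit for energy would be e.g. J.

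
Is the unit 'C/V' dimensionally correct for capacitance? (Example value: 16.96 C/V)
Yes

capacitance has SI base units: A^2 * s^4 / (kg * m^2)
C/V reduces to the same SI base units, so it is a valid unit for capacitance.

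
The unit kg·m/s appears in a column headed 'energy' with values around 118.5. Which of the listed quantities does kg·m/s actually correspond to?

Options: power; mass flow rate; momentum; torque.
momentum

energy should have units dimensionally equivalent to kg * m^2 / s^2 (e.g. J).
The given unit 'kg·m/s' reduces to kg * m / s. Of the listed options, that is the dimensionality of momentum.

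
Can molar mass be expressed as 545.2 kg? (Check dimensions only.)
No

molar mass has SI base units: kg / mol
kg does NOT reduce to kg / mol; a valid unit for molar mass would be e.g. kg/mol.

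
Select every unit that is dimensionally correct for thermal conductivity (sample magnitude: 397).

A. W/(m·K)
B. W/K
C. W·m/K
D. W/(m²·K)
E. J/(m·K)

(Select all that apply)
A

thermal conductivity has SI base units: kg * m / (s^3 * K)

Checking each option against kg * m / (s^3 * K):
  A. W/(m·K): ✓ matches
  B. W/K: ✗ does not match
  C. W·m/K: ✗ does not match
  D. W/(m²·K): ✗ does not match
  E. J/(m·K): ✗ does not match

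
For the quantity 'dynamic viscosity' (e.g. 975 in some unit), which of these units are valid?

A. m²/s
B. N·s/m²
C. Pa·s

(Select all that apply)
B, C

dynamic viscosity has SI base units: kg / (m * s)

Checking each option against kg / (m * s):
  A. m²/s: ✗ does not match
  B. N·s/m²: ✓ matches
  C. Pa·s: ✓ matches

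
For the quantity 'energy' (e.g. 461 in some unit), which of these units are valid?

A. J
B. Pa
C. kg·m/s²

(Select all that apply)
A

energy has SI base units: kg * m^2 / s^2

Checking each option against kg * m^2 / s^2:
  A. J: ✓ matches
  B. Pa: ✗ does not match
  C. kg·m/s²: ✗ does not match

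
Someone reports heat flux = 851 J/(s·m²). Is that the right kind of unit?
Yes

heat flux has SI base units: kg / s^3
J/(s·m²) reduces to the same SI base units, so it is a valid unit for heat flux.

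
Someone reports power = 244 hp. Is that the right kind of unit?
Yes

power has SI base units: kg * m^2 / s^3
hp reduces to the same SI base units, so it is a valid unit for power.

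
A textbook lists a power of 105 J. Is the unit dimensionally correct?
No

power has SI base units: kg * m^2 / s^3
J does NOT reduce to kg * m^2 / s^3; a valid unit for power would be e.g. W.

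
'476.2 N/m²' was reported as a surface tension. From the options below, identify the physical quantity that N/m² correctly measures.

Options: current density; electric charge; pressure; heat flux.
pressure

surface tension should have units dimensionally equivalent to kg / s^2 (e.g. N/m).
The given unit 'N/m²' reduces to kg / (m * s^2). Of the listed options, that is the dimensionality of pressure.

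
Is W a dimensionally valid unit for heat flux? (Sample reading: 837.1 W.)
No

heat flux has SI base units: kg / s^3
W does NOT reduce to kg / s^3; a valid unit for heat flux would be e.g. W/m².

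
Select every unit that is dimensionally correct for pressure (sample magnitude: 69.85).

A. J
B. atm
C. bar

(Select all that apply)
B, C

pressure has SI base units: kg / (m * s^2)

Checking each option against kg / (m * s^2):
  A. J: ✗ does not match
  B. atm: ✓ matches
  C. bar: ✓ matches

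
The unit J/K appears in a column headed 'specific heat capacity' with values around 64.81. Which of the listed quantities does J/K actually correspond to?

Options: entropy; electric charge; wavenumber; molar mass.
entropy

specific heat capacity should have units dimensionally equivalent to m^2 / (s^2 * K) (e.g. J/(kg·K)).
The given unit 'J/K' reduces to kg * m^2 / (s^2 * K). Of the listed options, that is the dimensionality of entropy.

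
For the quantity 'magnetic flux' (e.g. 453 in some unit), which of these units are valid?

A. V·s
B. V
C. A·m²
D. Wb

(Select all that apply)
A, D

magnetic flux has SI base units: kg * m^2 / (A * s^2)

Checking each option against kg * m^2 / (A * s^2):
  A. V·s: ✓ matches
  B. V: ✗ does not match
  C. A·m²: ✗ does not match
  D. Wb: ✓ matches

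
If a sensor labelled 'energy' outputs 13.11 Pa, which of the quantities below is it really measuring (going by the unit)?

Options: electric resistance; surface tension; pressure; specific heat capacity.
pressure

energy should have units dimensionally equivalent to kg * m^2 / s^2 (e.g. J).
The given unit 'Pa' reduces to kg / (m * s^2). Of the listed options, that is the dimensionality of pressure.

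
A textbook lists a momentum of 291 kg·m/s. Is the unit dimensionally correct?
Yes

momentum has SI base units: kg * m / s
kg·m/s reduces to the same SI base units, so it is a valid unit for momentum.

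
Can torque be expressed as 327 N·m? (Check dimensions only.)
Yes

torque has SI base units: kg * m^2 / s^2
N·m reduces to the same SI base units, so it is a valid unit for torque.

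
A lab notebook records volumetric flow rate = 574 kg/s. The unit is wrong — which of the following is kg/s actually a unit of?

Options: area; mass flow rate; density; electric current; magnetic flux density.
mass flow rate

volumetric flow rate should have units dimensionally equivalent to m^3 / s (e.g. m³/s).
The given unit 'kg/s' reduces to kg / s. Of the listed options, that is the dimensionality of mass flow rate.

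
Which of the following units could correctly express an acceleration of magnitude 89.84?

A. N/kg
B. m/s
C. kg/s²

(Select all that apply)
A

acceleration has SI base units: m / s^2

Checking each option against m / s^2:
  A. N/kg: ✓ matches
  B. m/s: ✗ does not match
  C. kg/s²: ✗ does not match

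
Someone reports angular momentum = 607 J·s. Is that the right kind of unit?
Yes

angular momentum has SI base units: kg * m^2 / s
J·s reduces to the same SI base units, so it is a valid unit for angular momentum.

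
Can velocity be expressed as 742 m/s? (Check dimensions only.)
Yes

velocity has SI base units: m / s
m/s reduces to the same SI base units, so it is a valid unit for velocity.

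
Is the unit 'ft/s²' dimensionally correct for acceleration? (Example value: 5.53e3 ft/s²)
Yes

acceleration has SI base units: m / s^2
ft/s² reduces to the same SI base units, so it is a valid unit for acceleration.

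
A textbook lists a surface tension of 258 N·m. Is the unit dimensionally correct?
No

surface tension has SI base units: kg / s^2
N·m does NOT reduce to kg / s^2; a valid unit for surface tension would be e.g. N/m.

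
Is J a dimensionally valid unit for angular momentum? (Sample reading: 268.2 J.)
No

angular momentum has SI base units: kg * m^2 / s
J does NOT reduce to kg * m^2 / s; a valid unit for angular momentum would be e.g. kg·m²/s.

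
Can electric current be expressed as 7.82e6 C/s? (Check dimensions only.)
Yes

electric current has SI base units: A
C/s reduces to the same SI base units, so it is a valid unit for electric current.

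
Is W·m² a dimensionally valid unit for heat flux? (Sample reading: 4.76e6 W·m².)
No

heat flux has SI base units: kg / s^3
W·m² does NOT reduce to kg / s^3; a valid unit for heat flux would be e.g. W/m².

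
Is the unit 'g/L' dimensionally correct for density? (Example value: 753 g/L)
Yes

density has SI base units: kg / m^3
g/L reduces to the same SI base units, so it is a valid unit for density.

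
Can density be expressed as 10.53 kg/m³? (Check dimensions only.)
Yes

density has SI base units: kg / m^3
kg/m³ reduces to the same SI base units, so it is a valid unit for density.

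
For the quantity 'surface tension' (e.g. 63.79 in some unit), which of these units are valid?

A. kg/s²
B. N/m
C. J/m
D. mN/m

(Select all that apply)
A, B, D

surface tension has SI base units: kg / s^2

Checking each option against kg / s^2:
  A. kg/s²: ✓ matches
  B. N/m: ✓ matches
  C. J/m: ✗ does not match
  D. mN/m: ✓ matches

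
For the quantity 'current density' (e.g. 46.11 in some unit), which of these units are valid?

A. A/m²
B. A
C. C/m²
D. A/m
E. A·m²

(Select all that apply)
A

current density has SI base units: A / m^2

Checking each option against A / m^2:
  A. A/m²: ✓ matches
  B. A: ✗ does not match
  C. C/m²: ✗ does not match
  D. A/m: ✗ does not match
  E. A·m²: ✗ does not match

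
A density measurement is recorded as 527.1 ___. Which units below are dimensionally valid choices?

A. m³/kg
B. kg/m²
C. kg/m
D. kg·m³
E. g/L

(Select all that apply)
E

density has SI base units: kg / m^3

Checking each option against kg / m^3:
  A. m³/kg: ✗ does not match
  B. kg/m²: ✗ does not match
  C. kg/m: ✗ does not match
  D. kg·m³: ✗ does not match
  E. g/L: ✓ matches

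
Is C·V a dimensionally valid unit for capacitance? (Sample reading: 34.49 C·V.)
No

capacitance has SI base units: A^2 * s^4 / (kg * m^2)
C·V does NOT reduce to A^2 * s^4 / (kg * m^2); a valid unit for capacitance would be e.g. F.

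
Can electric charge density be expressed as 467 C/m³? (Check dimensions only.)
Yes

electric charge density has SI base units: A * s / m^3
C/m³ reduces to the same SI base units, so it is a valid unit for electric charge density.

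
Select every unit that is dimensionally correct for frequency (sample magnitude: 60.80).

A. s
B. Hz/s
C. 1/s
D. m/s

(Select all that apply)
C

frequency has SI base units: 1 / s

Checking each option against 1 / s:
  A. s: ✗ does not match
  B. Hz/s: ✗ does not match
  C. 1/s: ✓ matches
  D. m/s: ✗ does not match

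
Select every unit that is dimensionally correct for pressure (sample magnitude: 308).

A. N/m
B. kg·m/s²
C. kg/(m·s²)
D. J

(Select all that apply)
C

pressure has SI base units: kg / (m * s^2)

Checking each option against kg / (m * s^2):
  A. N/m: ✗ does not match
  B. kg·m/s²: ✗ does not match
  C. kg/(m·s²): ✓ matches
  D. J: ✗ does not match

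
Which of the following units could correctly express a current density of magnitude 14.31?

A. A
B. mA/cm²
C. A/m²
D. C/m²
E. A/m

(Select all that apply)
B, C

current density has SI base units: A / m^2

Checking each option against A / m^2:
  A. A: ✗ does not match
  B. mA/cm²: ✓ matches
  C. A/m²: ✓ matches
  D. C/m²: ✗ does not match
  E. A/m: ✗ does not match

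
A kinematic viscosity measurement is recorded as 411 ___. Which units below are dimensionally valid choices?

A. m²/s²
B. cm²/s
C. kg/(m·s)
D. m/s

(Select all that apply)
B

kinematic viscosity has SI base units: m^2 / s

Checking each option against m^2 / s:
  A. m²/s²: ✗ does not match
  B. cm²/s: ✓ matches
  C. kg/(m·s): ✗ does not match
  D. m/s: ✗ does not match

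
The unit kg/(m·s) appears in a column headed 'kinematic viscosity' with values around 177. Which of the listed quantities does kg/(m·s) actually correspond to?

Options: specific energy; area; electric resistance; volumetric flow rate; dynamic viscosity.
dynamic viscosity

kinematic viscosity should have units dimensionally equivalent to m^2 / s (e.g. m²/s).
The given unit 'kg/(m·s)' reduces to kg / (m * s). Of the listed options, that is the dimensionality of dynamic viscosity.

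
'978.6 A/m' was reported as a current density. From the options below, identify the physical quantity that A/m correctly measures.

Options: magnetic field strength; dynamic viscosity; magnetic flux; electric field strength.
magnetic field strength

current density should have units dimensionally equivalent to A / m^2 (e.g. A/m²).
The given unit 'A/m' reduces to A / m. Of the listed options, that is the dimensionality of magnetic field strength.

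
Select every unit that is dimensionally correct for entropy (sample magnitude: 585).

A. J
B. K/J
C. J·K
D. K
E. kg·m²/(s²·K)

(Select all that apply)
E

entropy has SI base units: kg * m^2 / (s^2 * K)

Checking each option against kg * m^2 / (s^2 * K):
  A. J: ✗ does not match
  B. K/J: ✗ does not match
  C. J·K: ✗ does not match
  D. K: ✗ does not match
  E. kg·m²/(s²·K): ✓ matches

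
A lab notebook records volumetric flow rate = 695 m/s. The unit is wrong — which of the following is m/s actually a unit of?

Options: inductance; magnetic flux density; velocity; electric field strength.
velocity

volumetric flow rate should have units dimensionally equivalent to m^3 / s (e.g. m³/s).
The given unit 'm/s' reduces to m / s. Of the listed options, that is the dimensionality of velocity.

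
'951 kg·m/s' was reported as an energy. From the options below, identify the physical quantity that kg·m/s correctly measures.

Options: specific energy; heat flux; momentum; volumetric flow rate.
momentum

energy should have units dimensionally equivalent to kg * m^2 / s^2 (e.g. J).
The given unit 'kg·m/s' reduces to kg * m / s. Of the listed options, that is the dimensionality of momentum.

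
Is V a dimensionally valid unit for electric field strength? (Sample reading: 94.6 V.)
No

electric field strength has SI base units: kg * m / (A * s^3)
V does NOT reduce to kg * m / (A * s^3); a valid unit for electric field strength would be e.g. V/m.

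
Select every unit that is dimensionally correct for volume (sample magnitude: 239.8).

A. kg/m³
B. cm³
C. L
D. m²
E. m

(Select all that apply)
B, C

volume has SI base units: m^3

Checking each option against m^3:
  A. kg/m³: ✗ does not match
  B. cm³: ✓ matches
  C. L: ✓ matches
  D. m²: ✗ does not match
  E. m: ✗ does not match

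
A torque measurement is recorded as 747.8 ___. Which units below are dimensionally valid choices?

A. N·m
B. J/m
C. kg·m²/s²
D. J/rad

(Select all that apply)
A, C, D

torque has SI base units: kg * m^2 / s^2

Checking each option against kg * m^2 / s^2:
  A. N·m: ✓ matches
  B. J/m: ✗ does not match
  C. kg·m²/s²: ✓ matches
  D. J/rad: ✓ matches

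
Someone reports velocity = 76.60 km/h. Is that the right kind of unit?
Yes

velocity has SI base units: m / s
km/h reduces to the same SI base units, so it is a valid unit for velocity.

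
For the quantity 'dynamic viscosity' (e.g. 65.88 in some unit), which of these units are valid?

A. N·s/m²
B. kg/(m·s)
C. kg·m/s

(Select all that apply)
A, B

dynamic viscosity has SI base units: kg / (m * s)

Checking each option against kg / (m * s):
  A. N·s/m²: ✓ matches
  B. kg/(m·s): ✓ matches
  C. kg·m/s: ✗ does not match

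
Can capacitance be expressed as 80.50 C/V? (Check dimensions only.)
Yes

capacitance has SI base units: A^2 * s^4 / (kg * m^2)
C/V reduces to the same SI base units, so it is a valid unit for capacitance.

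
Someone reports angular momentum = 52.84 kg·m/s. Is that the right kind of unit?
No

angular momentum has SI base units: kg * m^2 / s
kg·m/s does NOT reduce to kg * m^2 / s; a valid unit for angular momentum would be e.g. kg·m²/s.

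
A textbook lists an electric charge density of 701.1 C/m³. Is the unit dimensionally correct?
Yes

electric charge density has SI base units: A * s / m^3
C/m³ reduces to the same SI base units, so it is a valid unit for electric charge density.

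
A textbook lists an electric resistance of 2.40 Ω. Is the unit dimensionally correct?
Yes

electric resistance has SI base units: kg * m^2 / (A^2 * s^3)
Ω reduces to the same SI base units, so it is a valid unit for electric resistance.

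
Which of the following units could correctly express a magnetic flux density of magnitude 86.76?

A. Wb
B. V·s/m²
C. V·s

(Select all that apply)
B

magnetic flux density has SI base units: kg / (A * s^2)

Checking each option against kg / (A * s^2):
  A. Wb: ✗ does not match
  B. V·s/m²: ✓ matches
  C. V·s: ✗ does not match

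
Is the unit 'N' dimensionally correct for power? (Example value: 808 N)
No

power has SI base units: kg * m^2 / s^3
N does NOT reduce to kg * m^2 / s^3; a valid unit for power would be e.g. W.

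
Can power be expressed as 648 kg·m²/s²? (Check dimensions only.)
No

power has SI base units: kg * m^2 / s^3
kg·m²/s² does NOT reduce to kg * m^2 / s^3; a valid unit for power would be e.g. W.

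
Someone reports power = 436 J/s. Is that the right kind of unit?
Yes

power has SI base units: kg * m^2 / s^3
J/s reduces to the same SI base units, so it is a valid unit for power.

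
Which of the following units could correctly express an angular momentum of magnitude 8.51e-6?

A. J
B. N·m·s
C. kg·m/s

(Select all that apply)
B

angular momentum has SI base units: kg * m^2 / s

Checking each option against kg * m^2 / s:
  A. J: ✗ does not match
  B. N·m·s: ✓ matches
  C. kg·m/s: ✗ does not match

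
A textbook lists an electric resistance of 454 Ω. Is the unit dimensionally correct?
Yes

electric resistance has SI base units: kg * m^2 / (A^2 * s^3)
Ω reduces to the same SI base units, so it is a valid unit for electric resistance.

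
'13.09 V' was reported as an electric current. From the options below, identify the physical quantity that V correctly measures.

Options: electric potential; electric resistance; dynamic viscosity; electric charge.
electric potential

electric current should have units dimensionally equivalent to A (e.g. A).
The given unit 'V' reduces to kg * m^2 / (A * s^3). Of the listed options, that is the dimensionality of electric potential.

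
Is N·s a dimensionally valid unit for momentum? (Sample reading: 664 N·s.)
Yes

momentum has SI base units: kg * m / s
N·s reduces to the same SI base units, so it is a valid unit for momentum.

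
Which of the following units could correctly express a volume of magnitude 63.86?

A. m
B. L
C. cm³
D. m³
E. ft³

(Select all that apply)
B, C, D, E

volume has SI base units: m^3

Checking each option against m^3:
  A. m: ✗ does not match
  B. L: ✓ matches
  C. cm³: ✓ matches
  D. m³: ✓ matches
  E. ft³: ✓ matches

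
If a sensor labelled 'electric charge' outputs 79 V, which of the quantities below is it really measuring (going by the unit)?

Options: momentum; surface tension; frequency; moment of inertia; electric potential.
electric potential

electric charge should have units dimensionally equivalent to A * s (e.g. C).
The given unit 'V' reduces to kg * m^2 / (A * s^3). Of the listed options, that is the dimensionality of electric potential.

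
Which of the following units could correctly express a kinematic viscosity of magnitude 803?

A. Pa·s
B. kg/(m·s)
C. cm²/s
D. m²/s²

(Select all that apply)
C

kinematic viscosity has SI base units: m^2 / s

Checking each option against m^2 / s:
  A. Pa·s: ✗ does not match
  B. kg/(m·s): ✗ does not match
  C. cm²/s: ✓ matches
  D. m²/s²: ✗ does not match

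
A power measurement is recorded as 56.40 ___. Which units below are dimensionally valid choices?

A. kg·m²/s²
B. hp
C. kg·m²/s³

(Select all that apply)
B, C

power has SI base units: kg * m^2 / s^3

Checking each option against kg * m^2 / s^3:
  A. kg·m²/s²: ✗ does not match
  B. hp: ✓ matches
  C. kg·m²/s³: ✓ matches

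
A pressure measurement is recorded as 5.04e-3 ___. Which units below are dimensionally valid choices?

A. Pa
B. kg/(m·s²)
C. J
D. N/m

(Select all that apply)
A, B

pressure has SI base units: kg / (m * s^2)

Checking each option against kg / (m * s^2):
  A. Pa: ✓ matches
  B. kg/(m·s²): ✓ matches
  C. J: ✗ does not match
  D. N/m: ✗ does not match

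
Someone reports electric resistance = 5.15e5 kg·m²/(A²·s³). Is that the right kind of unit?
Yes

electric resistance has SI base units: kg * m^2 / (A^2 * s^3)
kg·m²/(A²·s³) reduces to the same SI base units, so it is a valid unit for electric resistance.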